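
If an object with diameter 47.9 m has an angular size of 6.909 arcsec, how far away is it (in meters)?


D = size / theta_rad, theta_rad = 6.909 * pi/(180*3600) = 3.350e-05, D = 1.430e+06

1.430e+06 m


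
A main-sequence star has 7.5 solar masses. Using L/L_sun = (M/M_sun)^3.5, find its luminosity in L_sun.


L/L_sun = (M/M_sun)^3.5 = 7.5^3.5 = 1155.3523

1155.3523 L_sun


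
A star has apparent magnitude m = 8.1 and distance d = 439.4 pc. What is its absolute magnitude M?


M = m - 5*log10(d) + 5 = 8.1 - 5*log10(439.4) + 5 = -0.1143

-0.1143


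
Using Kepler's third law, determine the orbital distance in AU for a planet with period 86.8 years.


a = P^(2/3) = 86.8^(2/3) = 19.6041

19.6041 AU


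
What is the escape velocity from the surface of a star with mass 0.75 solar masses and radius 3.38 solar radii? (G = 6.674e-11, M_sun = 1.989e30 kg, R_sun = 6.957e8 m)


M = 0.75 * 1.989e30 kg = 1.49175e+30 kg; R = 3.38 * 6.957e8 m = 2.351466e+09 m. v_esc = sqrt(2GM/R) = sqrt(2 * 6.674e-11 * 1.49175e+30 / 2.351466e+09) = 290995.8333

290995.8333 m/s


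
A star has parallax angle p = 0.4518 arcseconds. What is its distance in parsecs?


d = 1/p = 1/0.4518 = 2.2134

2.2134 pc


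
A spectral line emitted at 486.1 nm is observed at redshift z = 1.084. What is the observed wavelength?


lam_obs = lam_emit * (1 + z) = 486.1 * (1 + 1.084) = 1013.0324

1013.0324 nm


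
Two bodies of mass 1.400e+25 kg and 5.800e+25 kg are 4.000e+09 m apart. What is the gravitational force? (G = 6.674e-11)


F = G*m1*m2/r^2 = 6.674e-11 * 1.400e+25 * 5.800e+25 / (4.000e+09)^2 = 6.674e-11 * 8.120e+50 / 1.600e+19 = 3.387e+21

3.387e+21 N


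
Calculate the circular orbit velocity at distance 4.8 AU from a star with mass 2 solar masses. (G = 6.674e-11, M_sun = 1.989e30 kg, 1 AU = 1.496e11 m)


v = sqrt(GM/r) = sqrt(6.674e-11 * 3.978e+30 / 7.181e+11) = 19228.2197

19228.2197 m/s


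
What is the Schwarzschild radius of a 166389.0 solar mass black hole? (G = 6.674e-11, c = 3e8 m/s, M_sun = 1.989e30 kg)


M = 166389.0 * 1.989e30 kg = 3.30947721e+35 kg. rs = 2GM/c^2 = 2 * 6.674e-11 * 3.30947721e+35 / (3e8)^2 = 4.908e+08

4.908e+08 m


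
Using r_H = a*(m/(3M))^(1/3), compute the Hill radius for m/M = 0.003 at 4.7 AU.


r_H = a * (m/3M)^(1/3) = 4.7 * (0.003/3)^(1/3) = 0.47

0.47 AU


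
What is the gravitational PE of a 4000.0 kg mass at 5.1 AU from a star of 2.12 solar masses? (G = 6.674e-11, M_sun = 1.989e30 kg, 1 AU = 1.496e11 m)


M = 2.12 * 1.989e30 kg = 4.21668e+30 kg; r = 5.1 AU * 1.496e11 m/AU = 7.6296e+11 m. U = -GM*m/r = -(6.674e-11 * 4.21668e+30 * 4000.0) / 7.6296e+11 = -1.475e+12

-1.475e+12 J


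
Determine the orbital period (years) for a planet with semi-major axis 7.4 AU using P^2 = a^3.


P = a^(3/2) = 7.4^1.5 = 20.1302

20.1302 years


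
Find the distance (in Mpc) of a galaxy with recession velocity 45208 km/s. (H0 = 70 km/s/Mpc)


d = v / H0 = 45208 / 70 = 645.8286

645.8286 Mpc


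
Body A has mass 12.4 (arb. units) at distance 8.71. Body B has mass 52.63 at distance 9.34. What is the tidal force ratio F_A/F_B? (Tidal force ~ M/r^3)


Ratio = (M1/r1^3) / (M2/r2^3) = (12.4/8.71^3) / (52.63/9.34^3) = 0.2905

0.2905


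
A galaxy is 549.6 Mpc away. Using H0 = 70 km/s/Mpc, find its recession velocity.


v = H0 * d = 70 * 549.6 = 38472.0

38472.0 km/s


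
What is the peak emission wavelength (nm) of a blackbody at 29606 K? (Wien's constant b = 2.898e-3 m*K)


lam_max = b / T = 2.898e-3 / 29606 = 9.789e-08 m = 97.8856 nm

97.8856 nm


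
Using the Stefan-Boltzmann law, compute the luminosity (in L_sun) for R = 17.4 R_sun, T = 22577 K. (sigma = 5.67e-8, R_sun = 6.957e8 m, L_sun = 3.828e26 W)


R = 17.4 * 6.957e8 m = 1.210518e+10 m. L = 4*pi*R^2*sigma*T^4 = 4*pi*(1.210518e+10)^2 * 5.67e-8 * 22577^4 = 2.712691197e+31 W. L/L_sun = 2.712691197e+31 / 3.828e26 = 70864.4513

70864.4513 L_sun


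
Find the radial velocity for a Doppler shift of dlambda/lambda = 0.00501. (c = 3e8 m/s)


v = (dlambda/lambda) * c = 0.00501 * 3e8 = 1.503e+06

1.503e+06 m/s


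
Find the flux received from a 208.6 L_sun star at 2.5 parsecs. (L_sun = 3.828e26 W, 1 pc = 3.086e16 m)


F = L / (4*pi*d^2) = 7.985e+28 / (4*pi*(7.715e+16)^2) = 1.068e-06

1.068e-06 W/m^2


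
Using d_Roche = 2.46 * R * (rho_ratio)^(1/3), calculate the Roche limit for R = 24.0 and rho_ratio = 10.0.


d_Roche = 2.46 * 24.0 * 10.0^(1/3) = 127.1978

127.1978


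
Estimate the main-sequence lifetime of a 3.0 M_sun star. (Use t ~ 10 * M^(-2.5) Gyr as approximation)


t = 10 * M^(-2.5) = 10 * 3.0^(-2.5) = 0.6415

0.6415 Gyr


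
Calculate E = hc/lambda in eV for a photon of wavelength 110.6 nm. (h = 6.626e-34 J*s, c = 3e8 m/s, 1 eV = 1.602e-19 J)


E = hc/lambda = 6.626e-34 * 3e8 / 1.106e-07 = 1.797e-18 J = 11.219 eV

11.219 eV


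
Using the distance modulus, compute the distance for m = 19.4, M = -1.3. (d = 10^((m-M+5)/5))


d = 10^((m - M + 5)/5) = 10^((19.4 - -1.3 + 5)/5) = 138038.4265

138038.4265 pc


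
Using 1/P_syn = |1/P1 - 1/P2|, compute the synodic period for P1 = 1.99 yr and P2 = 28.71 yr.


1/P_syn = |1/P1 - 1/P2| = |1/1.99 - 1/28.71| => P_syn = 2.1382

2.1382 years


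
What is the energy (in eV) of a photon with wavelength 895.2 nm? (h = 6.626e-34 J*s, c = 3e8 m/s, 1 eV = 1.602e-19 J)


E = hc/lambda = 6.626e-34 * 3e8 / 8.952e-07 = 2.221e-19 J = 1.3861 eV

1.3861 eV


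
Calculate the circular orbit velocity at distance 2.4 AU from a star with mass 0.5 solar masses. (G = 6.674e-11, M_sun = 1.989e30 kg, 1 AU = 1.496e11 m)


v = sqrt(GM/r) = sqrt(6.674e-11 * 9.945e+29 / 3.590e+11) = 13596.4045

13596.4045 m/s


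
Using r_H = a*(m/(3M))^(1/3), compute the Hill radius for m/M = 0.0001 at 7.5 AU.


r_H = a * (m/3M)^(1/3) = 7.5 * (0.0001/3)^(1/3) = 0.2414

0.2414 AU


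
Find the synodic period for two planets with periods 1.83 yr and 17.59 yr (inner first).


1/P_syn = |1/P1 - 1/P2| = |1/1.83 - 1/17.59| => P_syn = 2.0425

2.0425 years


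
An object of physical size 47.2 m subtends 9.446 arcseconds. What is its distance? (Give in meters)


D = size / theta_rad, theta_rad = 9.446 * pi/(180*3600) = 4.580e-05, D = 1.031e+06

1.031e+06 m


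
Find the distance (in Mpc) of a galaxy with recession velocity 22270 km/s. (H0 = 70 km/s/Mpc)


d = v / H0 = 22270 / 70 = 318.1429

318.1429 Mpc


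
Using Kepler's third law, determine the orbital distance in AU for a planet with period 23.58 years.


a = P^(2/3) = 23.58^(2/3) = 8.223

8.223 AU


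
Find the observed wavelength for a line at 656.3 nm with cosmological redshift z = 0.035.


lam_obs = lam_emit * (1 + z) = 656.3 * (1 + 0.035) = 679.2705

679.2705 nm


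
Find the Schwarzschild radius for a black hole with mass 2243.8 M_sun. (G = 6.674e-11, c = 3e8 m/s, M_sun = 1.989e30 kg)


M = 2243.8 * 1.989e30 kg = 4.4629182e+33 kg. rs = 2GM/c^2 = 2 * 6.674e-11 * 4.4629182e+33 / (3e8)^2 = 6.619e+06

6.619e+06 m


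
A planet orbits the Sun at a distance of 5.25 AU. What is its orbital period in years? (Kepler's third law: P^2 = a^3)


P = a^(3/2) = 5.25^1.5 = 12.0293

12.0293 years


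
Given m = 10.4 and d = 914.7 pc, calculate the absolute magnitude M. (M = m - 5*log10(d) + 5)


M = m - 5*log10(d) + 5 = 10.4 - 5*log10(914.7) + 5 = 0.5936

0.5936


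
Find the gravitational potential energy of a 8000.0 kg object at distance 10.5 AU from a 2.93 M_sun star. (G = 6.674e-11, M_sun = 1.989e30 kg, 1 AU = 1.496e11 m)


M = 2.93 * 1.989e30 kg = 5.82777e+30 kg; r = 10.5 AU * 1.496e11 m/AU = 1.5708e+12 m. U = -GM*m/r = -(6.674e-11 * 5.82777e+30 * 8000.0) / 1.5708e+12 = -1.981e+12

-1.981e+12 J


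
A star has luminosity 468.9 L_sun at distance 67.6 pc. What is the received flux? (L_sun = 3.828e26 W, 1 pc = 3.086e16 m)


F = L / (4*pi*d^2) = 1.795e+29 / (4*pi*(2.086e+18)^2) = 3.282e-09

3.282e-09 W/m^2


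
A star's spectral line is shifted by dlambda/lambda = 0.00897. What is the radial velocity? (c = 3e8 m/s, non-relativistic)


v = (dlambda/lambda) * c = 0.00897 * 3e8 = 2.691e+06

2.691e+06 m/s


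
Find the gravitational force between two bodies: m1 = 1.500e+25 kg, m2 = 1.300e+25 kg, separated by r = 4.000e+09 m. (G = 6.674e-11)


F = G*m1*m2/r^2 = 6.674e-11 * 1.500e+25 * 1.300e+25 / (4.000e+09)^2 = 6.674e-11 * 1.950e+50 / 1.600e+19 = 8.134e+20

8.134e+20 N


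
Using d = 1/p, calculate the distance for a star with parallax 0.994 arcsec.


d = 1/p = 1/0.994 = 1.006

1.006 pc


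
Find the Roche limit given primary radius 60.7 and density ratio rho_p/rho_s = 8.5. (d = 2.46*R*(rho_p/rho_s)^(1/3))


d_Roche = 2.46 * 60.7 * 8.5^(1/3) = 304.7405

304.7405


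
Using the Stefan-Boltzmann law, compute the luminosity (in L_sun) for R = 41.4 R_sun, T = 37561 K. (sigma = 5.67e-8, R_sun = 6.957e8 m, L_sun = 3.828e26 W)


R = 41.4 * 6.957e8 m = 2.880198e+10 m. L = 4*pi*R^2*sigma*T^4 = 4*pi*(2.880198e+10)^2 * 5.67e-8 * 37561^4 = 1.176484464e+33 W. L/L_sun = 1.176484464e+33 / 3.828e26 = 3.073e+06

3.073e+06 L_sun


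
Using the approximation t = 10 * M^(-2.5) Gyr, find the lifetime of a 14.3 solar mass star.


t = 10 * M^(-2.5) = 10 * 14.3^(-2.5) = 0.0129

0.0129 Gyr


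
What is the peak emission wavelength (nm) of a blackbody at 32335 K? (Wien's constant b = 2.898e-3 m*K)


lam_max = b / T = 2.898e-3 / 32335 = 8.962e-08 m = 89.6242 nm

89.6242 nm


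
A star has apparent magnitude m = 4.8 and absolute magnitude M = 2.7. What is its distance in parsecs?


d = 10^((m - M + 5)/5) = 10^((4.8 - 2.7 + 5)/5) = 26.3027

26.3027 pc


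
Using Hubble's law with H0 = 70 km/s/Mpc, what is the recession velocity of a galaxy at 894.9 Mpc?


v = H0 * d = 70 * 894.9 = 62643.0

62643.0 km/s


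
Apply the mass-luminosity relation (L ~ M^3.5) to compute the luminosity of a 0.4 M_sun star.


L/L_sun = (M/M_sun)^3.5 = 0.4^3.5 = 0.0405

0.0405 L_sun


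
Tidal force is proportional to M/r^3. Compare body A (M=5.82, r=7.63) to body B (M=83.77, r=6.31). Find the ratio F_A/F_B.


Ratio = (M1/r1^3) / (M2/r2^3) = (5.82/7.63^3) / (83.77/6.31^3) = 0.0393

0.0393


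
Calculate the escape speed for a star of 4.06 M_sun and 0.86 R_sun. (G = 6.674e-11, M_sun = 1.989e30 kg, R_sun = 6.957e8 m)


M = 4.06 * 1.989e30 kg = 8.07534e+30 kg; R = 0.86 * 6.957e8 m = 5.98302e+08 m. v_esc = sqrt(2GM/R) = sqrt(2 * 6.674e-11 * 8.07534e+30 / 5.98302e+08) = 1.342e+06

1.342e+06 m/s


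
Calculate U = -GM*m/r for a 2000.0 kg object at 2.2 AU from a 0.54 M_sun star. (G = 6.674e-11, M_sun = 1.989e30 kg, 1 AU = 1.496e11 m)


M = 0.54 * 1.989e30 kg = 1.07406e+30 kg; r = 2.2 AU * 1.496e11 m/AU = 3.2912e+11 m. U = -GM*m/r = -(6.674e-11 * 1.07406e+30 * 2000.0) / 3.2912e+11 = -4.356e+11

-4.356e+11 J


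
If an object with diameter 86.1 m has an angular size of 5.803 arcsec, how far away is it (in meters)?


D = size / theta_rad, theta_rad = 5.803 * pi/(180*3600) = 2.813e-05, D = 3.060e+06

3.060e+06 m


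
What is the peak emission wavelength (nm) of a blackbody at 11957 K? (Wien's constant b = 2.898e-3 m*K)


lam_max = b / T = 2.898e-3 / 11957 = 2.424e-07 m = 242.3685 nm

242.3685 nm


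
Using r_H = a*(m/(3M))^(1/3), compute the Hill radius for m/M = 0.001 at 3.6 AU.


r_H = a * (m/3M)^(1/3) = 3.6 * (0.001/3)^(1/3) = 0.2496

0.2496 AU


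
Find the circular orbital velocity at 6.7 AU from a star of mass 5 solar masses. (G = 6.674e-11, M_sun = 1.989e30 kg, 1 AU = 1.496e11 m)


v = sqrt(GM/r) = sqrt(6.674e-11 * 9.945e+30 / 1.002e+12) = 25733.1112

25733.1112 m/s


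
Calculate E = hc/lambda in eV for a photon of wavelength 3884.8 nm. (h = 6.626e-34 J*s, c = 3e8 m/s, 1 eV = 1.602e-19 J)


E = hc/lambda = 6.626e-34 * 3e8 / 3.885e-06 = 5.117e-20 J = 0.3194 eV

0.3194 eV


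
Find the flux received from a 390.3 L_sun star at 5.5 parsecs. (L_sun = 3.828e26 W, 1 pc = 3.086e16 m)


F = L / (4*pi*d^2) = 1.494e+29 / (4*pi*(1.697e+17)^2) = 4.127e-07

4.127e-07 W/m^2


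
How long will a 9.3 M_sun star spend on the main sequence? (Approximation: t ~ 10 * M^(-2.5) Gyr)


t = 10 * M^(-2.5) = 10 * 9.3^(-2.5) = 0.0379

0.0379 Gyr


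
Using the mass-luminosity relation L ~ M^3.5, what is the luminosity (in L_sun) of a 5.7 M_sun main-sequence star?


L/L_sun = (M/M_sun)^3.5 = 5.7^3.5 = 442.1422

442.1422 L_sun


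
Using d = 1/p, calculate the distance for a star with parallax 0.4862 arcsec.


d = 1/p = 1/0.4862 = 2.0568

2.0568 pc


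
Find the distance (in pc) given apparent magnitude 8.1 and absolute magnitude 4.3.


d = 10^((m - M + 5)/5) = 10^((8.1 - 4.3 + 5)/5) = 57.544

57.544 pc


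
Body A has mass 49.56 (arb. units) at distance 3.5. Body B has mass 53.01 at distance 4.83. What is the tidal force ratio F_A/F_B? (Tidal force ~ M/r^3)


Ratio = (M1/r1^3) / (M2/r2^3) = (49.56/3.5^3) / (53.01/4.83^3) = 2.457

2.457


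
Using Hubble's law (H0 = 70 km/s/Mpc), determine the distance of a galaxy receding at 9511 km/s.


d = v / H0 = 9511 / 70 = 135.8714

135.8714 Mpc


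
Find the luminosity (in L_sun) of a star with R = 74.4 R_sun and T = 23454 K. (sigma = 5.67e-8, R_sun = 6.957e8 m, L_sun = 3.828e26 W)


R = 74.4 * 6.957e8 m = 5.176008e+10 m. L = 4*pi*R^2*sigma*T^4 = 4*pi*(5.176008e+10)^2 * 5.67e-8 * 23454^4 = 5.776309884e+32 W. L/L_sun = 5.776309884e+32 / 3.828e26 = 1.509e+06

1.509e+06 L_sun


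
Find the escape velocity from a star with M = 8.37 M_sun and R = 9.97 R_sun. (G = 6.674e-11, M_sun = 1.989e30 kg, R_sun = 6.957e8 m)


M = 8.37 * 1.989e30 kg = 1.664793e+31 kg; R = 9.97 * 6.957e8 m = 6.936129e+09 m. v_esc = sqrt(2GM/R) = sqrt(2 * 6.674e-11 * 1.664793e+31 / 6.936129e+09) = 566017.2131

566017.2131 m/s


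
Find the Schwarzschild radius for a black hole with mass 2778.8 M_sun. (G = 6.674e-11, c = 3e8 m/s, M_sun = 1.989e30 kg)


M = 2778.8 * 1.989e30 kg = 5.5270332e+33 kg. rs = 2GM/c^2 = 2 * 6.674e-11 * 5.5270332e+33 / (3e8)^2 = 8.197e+06

8.197e+06 m


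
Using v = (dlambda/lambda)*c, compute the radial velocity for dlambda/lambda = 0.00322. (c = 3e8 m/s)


v = (dlambda/lambda) * c = 0.00322 * 3e8 = 966000.0

966000.0 m/s


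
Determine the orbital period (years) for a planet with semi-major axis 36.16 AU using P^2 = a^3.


P = a^(3/2) = 36.16^1.5 = 217.4416

217.4416 years


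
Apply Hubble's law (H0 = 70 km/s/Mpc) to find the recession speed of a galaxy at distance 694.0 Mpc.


v = H0 * d = 70 * 694.0 = 48580.0

48580.0 km/s


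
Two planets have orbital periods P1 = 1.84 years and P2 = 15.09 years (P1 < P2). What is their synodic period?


1/P_syn = |1/P1 - 1/P2| = |1/1.84 - 1/15.09| => P_syn = 2.0955

2.0955 years


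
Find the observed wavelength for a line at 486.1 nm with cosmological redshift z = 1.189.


lam_obs = lam_emit * (1 + z) = 486.1 * (1 + 1.189) = 1064.0729

1064.0729 nm


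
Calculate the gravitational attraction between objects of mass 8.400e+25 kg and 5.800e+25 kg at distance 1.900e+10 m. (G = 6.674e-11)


F = G*m1*m2/r^2 = 6.674e-11 * 8.400e+25 * 5.800e+25 / (1.900e+10)^2 = 6.674e-11 * 4.872e+51 / 3.610e+20 = 9.007e+20

9.007e+20 N


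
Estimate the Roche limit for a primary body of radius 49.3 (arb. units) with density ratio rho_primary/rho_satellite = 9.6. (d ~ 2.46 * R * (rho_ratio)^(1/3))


d_Roche = 2.46 * 49.3 * 9.6^(1/3) = 257.7542

257.7542


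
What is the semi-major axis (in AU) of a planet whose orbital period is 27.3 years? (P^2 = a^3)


a = P^(2/3) = 27.3^(2/3) = 9.0665

9.0665 AU


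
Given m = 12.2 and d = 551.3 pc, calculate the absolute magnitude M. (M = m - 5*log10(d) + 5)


M = m - 5*log10(d) + 5 = 12.2 - 5*log10(551.3) + 5 = 3.4931

3.4931


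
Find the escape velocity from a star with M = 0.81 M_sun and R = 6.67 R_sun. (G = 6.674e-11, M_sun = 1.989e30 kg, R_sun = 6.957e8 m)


M = 0.81 * 1.989e30 kg = 1.61109e+30 kg; R = 6.67 * 6.957e8 m = 4.640319e+09 m. v_esc = sqrt(2GM/R) = sqrt(2 * 6.674e-11 * 1.61109e+30 / 4.640319e+09) = 215275.2396

215275.2396 m/s


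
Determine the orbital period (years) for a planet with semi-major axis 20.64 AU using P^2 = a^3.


P = a^(3/2) = 20.64^1.5 = 93.7701

93.7701 years


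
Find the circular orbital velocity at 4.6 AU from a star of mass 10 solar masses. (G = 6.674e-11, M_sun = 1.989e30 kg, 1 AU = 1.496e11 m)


v = sqrt(GM/r) = sqrt(6.674e-11 * 1.989e+31 / 6.882e+11) = 43920.3488

43920.3488 m/s


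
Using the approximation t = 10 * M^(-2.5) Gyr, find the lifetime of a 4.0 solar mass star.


t = 10 * M^(-2.5) = 10 * 4.0^(-2.5) = 0.3125

0.3125 Gyr


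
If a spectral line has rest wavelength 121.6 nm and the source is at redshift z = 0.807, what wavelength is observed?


lam_obs = lam_emit * (1 + z) = 121.6 * (1 + 0.807) = 219.7312

219.7312 nm


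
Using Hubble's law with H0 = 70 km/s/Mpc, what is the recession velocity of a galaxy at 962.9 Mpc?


v = H0 * d = 70 * 962.9 = 67403.0

67403.0 km/s


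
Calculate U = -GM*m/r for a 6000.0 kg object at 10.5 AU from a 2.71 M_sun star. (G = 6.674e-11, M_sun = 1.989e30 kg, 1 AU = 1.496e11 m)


M = 2.71 * 1.989e30 kg = 5.39019e+30 kg; r = 10.5 AU * 1.496e11 m/AU = 1.5708e+12 m. U = -GM*m/r = -(6.674e-11 * 5.39019e+30 * 6000.0) / 1.5708e+12 = -1.374e+12

-1.374e+12 J


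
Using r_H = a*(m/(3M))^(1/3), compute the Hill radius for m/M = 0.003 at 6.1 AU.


r_H = a * (m/3M)^(1/3) = 6.1 * (0.003/3)^(1/3) = 0.61

0.61 AU


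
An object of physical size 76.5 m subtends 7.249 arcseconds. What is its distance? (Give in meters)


D = size / theta_rad, theta_rad = 7.249 * pi/(180*3600) = 3.514e-05, D = 2.177e+06

2.177e+06 m


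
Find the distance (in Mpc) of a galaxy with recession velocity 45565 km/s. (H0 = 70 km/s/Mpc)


d = v / H0 = 45565 / 70 = 650.9286

650.9286 Mpc


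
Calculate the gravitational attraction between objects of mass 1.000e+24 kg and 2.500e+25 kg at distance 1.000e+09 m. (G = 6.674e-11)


F = G*m1*m2/r^2 = 6.674e-11 * 1.000e+24 * 2.500e+25 / (1.000e+09)^2 = 6.674e-11 * 2.500e+49 / 1.000e+18 = 1.668e+21

1.668e+21 N


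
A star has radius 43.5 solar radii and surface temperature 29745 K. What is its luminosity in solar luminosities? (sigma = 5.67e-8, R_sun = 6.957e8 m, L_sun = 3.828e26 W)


R = 43.5 * 6.957e8 m = 3.026295e+10 m. L = 4*pi*R^2*sigma*T^4 = 4*pi*(3.026295e+10)^2 * 5.67e-8 * 29745^4 = 5.108240507e+32 W. L/L_sun = 5.108240507e+32 / 3.828e26 = 1.334e+06

1.334e+06 L_sun


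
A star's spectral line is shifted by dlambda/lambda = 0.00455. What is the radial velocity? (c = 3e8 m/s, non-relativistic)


v = (dlambda/lambda) * c = 0.00455 * 3e8 = 1.365e+06

1.365e+06 m/s


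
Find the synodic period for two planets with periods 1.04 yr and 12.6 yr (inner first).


1/P_syn = |1/P1 - 1/P2| = |1/1.04 - 1/12.6| => P_syn = 1.1336

1.1336 years


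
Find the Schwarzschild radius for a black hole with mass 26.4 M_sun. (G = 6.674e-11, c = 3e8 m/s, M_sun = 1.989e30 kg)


M = 26.4 * 1.989e30 kg = 5.25096e+31 kg. rs = 2GM/c^2 = 2 * 6.674e-11 * 5.25096e+31 / (3e8)^2 = 77877.5712

77877.5712 m


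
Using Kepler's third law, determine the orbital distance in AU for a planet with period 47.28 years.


a = P^(2/3) = 47.28^(2/3) = 13.0753

13.0753 AU


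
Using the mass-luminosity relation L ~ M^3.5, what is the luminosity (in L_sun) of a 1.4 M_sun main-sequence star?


L/L_sun = (M/M_sun)^3.5 = 1.4^3.5 = 3.2467

3.2467 L_sun


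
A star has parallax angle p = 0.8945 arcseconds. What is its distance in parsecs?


d = 1/p = 1/0.8945 = 1.1179

1.1179 pc


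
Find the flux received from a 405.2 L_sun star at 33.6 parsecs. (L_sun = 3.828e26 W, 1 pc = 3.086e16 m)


F = L / (4*pi*d^2) = 1.551e+29 / (4*pi*(1.037e+18)^2) = 1.148e-08

1.148e-08 W/m^2


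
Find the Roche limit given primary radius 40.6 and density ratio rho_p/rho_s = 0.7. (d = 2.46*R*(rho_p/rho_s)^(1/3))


d_Roche = 2.46 * 40.6 * 0.7^(1/3) = 88.6803

88.6803


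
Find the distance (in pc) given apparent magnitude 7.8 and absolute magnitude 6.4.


d = 10^((m - M + 5)/5) = 10^((7.8 - 6.4 + 5)/5) = 19.0546

19.0546 pc


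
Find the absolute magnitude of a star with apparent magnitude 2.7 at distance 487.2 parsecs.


M = m - 5*log10(d) + 5 = 2.7 - 5*log10(487.2) + 5 = -5.7385

-5.7385


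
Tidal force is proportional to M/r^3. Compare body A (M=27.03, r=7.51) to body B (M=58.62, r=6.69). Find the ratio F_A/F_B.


Ratio = (M1/r1^3) / (M2/r2^3) = (27.03/7.51^3) / (58.62/6.69^3) = 0.326

0.326


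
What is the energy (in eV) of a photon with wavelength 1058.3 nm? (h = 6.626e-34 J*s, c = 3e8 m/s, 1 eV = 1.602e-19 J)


E = hc/lambda = 6.626e-34 * 3e8 / 1.058e-06 = 1.878e-19 J = 1.1725 eV

1.1725 eV


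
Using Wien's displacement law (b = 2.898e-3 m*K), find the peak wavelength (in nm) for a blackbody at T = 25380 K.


lam_max = b / T = 2.898e-3 / 25380 = 1.142e-07 m = 114.1844 nm

114.1844 nm


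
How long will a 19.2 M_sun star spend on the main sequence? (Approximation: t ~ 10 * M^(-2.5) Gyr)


t = 10 * M^(-2.5) = 10 * 19.2^(-2.5) = 0.0062

0.0062 Gyr


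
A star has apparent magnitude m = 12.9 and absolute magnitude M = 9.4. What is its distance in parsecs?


d = 10^((m - M + 5)/5) = 10^((12.9 - 9.4 + 5)/5) = 50.1187

50.1187 pc


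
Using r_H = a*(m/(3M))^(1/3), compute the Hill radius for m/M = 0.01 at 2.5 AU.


r_H = a * (m/3M)^(1/3) = 2.5 * (0.01/3)^(1/3) = 0.3735

0.3735 AU


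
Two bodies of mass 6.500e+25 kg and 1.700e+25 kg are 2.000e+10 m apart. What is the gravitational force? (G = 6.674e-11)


F = G*m1*m2/r^2 = 6.674e-11 * 6.500e+25 * 1.700e+25 / (2.000e+10)^2 = 6.674e-11 * 1.105e+51 / 4.000e+20 = 1.844e+20

1.844e+20 N


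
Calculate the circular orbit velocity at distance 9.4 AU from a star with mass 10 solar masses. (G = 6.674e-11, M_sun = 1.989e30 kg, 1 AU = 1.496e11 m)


v = sqrt(GM/r) = sqrt(6.674e-11 * 1.989e+31 / 1.406e+12) = 30724.2131

30724.2131 m/s


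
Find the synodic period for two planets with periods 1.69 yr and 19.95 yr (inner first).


1/P_syn = |1/P1 - 1/P2| = |1/1.69 - 1/19.95| => P_syn = 1.8464

1.8464 years


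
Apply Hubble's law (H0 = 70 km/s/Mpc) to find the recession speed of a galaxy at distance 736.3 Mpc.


v = H0 * d = 70 * 736.3 = 51541.0

51541.0 km/s


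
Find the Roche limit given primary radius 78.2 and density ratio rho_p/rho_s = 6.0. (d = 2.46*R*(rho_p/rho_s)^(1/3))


d_Roche = 2.46 * 78.2 * 6.0^(1/3) = 349.5631

349.5631


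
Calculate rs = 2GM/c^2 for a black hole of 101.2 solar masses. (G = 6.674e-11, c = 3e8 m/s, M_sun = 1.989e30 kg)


M = 101.2 * 1.989e30 kg = 2.012868e+32 kg. rs = 2GM/c^2 = 2 * 6.674e-11 * 2.012868e+32 / (3e8)^2 = 298530.6896

298530.6896 m


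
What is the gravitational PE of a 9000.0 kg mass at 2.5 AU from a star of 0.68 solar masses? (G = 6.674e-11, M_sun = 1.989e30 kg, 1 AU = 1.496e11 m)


M = 0.68 * 1.989e30 kg = 1.35252e+30 kg; r = 2.5 AU * 1.496e11 m/AU = 3.74e+11 m. U = -GM*m/r = -(6.674e-11 * 1.35252e+30 * 9000.0) / 3.74e+11 = -2.172e+12

-2.172e+12 J


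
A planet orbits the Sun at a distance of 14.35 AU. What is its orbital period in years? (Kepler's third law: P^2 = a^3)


P = a^(3/2) = 14.35^1.5 = 54.3598

54.3598 years


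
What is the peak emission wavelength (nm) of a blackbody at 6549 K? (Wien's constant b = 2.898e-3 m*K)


lam_max = b / T = 2.898e-3 / 6549 = 4.425e-07 m = 442.5103 nm

442.5103 nm


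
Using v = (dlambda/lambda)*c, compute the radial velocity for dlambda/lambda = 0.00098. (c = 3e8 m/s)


v = (dlambda/lambda) * c = 0.00098 * 3e8 = 294000.0

294000.0 m/s


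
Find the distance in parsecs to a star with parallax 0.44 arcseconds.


d = 1/p = 1/0.44 = 2.2727

2.2727 pc


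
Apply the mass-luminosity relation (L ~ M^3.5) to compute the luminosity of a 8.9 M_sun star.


L/L_sun = (M/M_sun)^3.5 = 8.9^3.5 = 2103.1247

2103.1247 L_sun


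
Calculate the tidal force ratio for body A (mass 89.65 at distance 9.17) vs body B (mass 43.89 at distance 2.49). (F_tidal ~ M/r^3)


Ratio = (M1/r1^3) / (M2/r2^3) = (89.65/9.17^3) / (43.89/2.49^3) = 0.0409

0.0409


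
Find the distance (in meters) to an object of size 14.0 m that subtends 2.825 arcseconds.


D = size / theta_rad, theta_rad = 2.825 * pi/(180*3600) = 1.370e-05, D = 1.022e+06

1.022e+06 m


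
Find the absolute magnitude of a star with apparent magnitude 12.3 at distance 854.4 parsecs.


M = m - 5*log10(d) + 5 = 12.3 - 5*log10(854.4) + 5 = 2.6417

2.6417


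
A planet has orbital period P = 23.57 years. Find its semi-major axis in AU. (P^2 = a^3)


a = P^(2/3) = 23.57^(2/3) = 8.2207

8.2207 AU


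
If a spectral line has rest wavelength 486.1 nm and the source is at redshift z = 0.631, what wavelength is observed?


lam_obs = lam_emit * (1 + z) = 486.1 * (1 + 0.631) = 792.8291

792.8291 nm


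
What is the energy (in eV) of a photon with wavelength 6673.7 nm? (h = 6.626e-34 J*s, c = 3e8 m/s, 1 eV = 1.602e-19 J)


E = hc/lambda = 6.626e-34 * 3e8 / 6.674e-06 = 2.979e-20 J = 0.1859 eV

0.1859 eV


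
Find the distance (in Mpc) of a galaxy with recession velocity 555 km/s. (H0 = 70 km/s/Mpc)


d = v / H0 = 555 / 70 = 7.9286

7.9286 Mpc


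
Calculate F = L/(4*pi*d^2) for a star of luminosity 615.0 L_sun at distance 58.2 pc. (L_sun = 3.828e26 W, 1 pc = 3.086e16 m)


F = L / (4*pi*d^2) = 2.354e+29 / (4*pi*(1.796e+18)^2) = 5.808e-09

5.808e-09 W/m^2


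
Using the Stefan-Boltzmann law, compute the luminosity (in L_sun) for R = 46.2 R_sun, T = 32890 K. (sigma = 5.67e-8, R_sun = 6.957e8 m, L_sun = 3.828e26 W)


R = 46.2 * 6.957e8 m = 3.214134e+10 m. L = 4*pi*R^2*sigma*T^4 = 4*pi*(3.214134e+10)^2 * 5.67e-8 * 32890^4 = 8.61343488e+32 W. L/L_sun = 8.61343488e+32 / 3.828e26 = 2.250e+06

2.250e+06 L_sun


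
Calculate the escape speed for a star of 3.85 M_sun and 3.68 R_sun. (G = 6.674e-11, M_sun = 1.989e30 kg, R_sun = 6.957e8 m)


M = 3.85 * 1.989e30 kg = 7.65765e+30 kg; R = 3.68 * 6.957e8 m = 2.560176e+09 m. v_esc = sqrt(2GM/R) = sqrt(2 * 6.674e-11 * 7.65765e+30 / 2.560176e+09) = 631860.1181

631860.1181 m/s


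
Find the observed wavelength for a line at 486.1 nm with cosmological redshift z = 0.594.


lam_obs = lam_emit * (1 + z) = 486.1 * (1 + 0.594) = 774.8434

774.8434 nm


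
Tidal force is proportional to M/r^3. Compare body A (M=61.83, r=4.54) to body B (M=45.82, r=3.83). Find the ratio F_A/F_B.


Ratio = (M1/r1^3) / (M2/r2^3) = (61.83/4.54^3) / (45.82/3.83^3) = 0.8102

0.8102


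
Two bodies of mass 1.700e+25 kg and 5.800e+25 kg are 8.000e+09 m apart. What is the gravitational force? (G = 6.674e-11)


F = G*m1*m2/r^2 = 6.674e-11 * 1.700e+25 * 5.800e+25 / (8.000e+09)^2 = 6.674e-11 * 9.860e+50 / 6.400e+19 = 1.028e+21

1.028e+21 N


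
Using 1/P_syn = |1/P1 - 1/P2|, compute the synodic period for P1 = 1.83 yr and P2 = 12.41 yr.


1/P_syn = |1/P1 - 1/P2| = |1/1.83 - 1/12.41| => P_syn = 2.1465

2.1465 years


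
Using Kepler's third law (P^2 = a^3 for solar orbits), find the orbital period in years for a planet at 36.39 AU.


P = a^(3/2) = 36.39^1.5 = 219.5195

219.5195 years


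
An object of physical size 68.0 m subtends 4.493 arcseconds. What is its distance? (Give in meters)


D = size / theta_rad, theta_rad = 4.493 * pi/(180*3600) = 2.178e-05, D = 3.122e+06

3.122e+06 m


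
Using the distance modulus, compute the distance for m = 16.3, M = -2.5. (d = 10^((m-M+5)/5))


d = 10^((m - M + 5)/5) = 10^((16.3 - -2.5 + 5)/5) = 57543.9937

57543.9937 pc


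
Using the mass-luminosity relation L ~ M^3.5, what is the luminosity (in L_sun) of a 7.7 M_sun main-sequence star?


L/L_sun = (M/M_sun)^3.5 = 7.7^3.5 = 1266.8277

1266.8277 L_sun


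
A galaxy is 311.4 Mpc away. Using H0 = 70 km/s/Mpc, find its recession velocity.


v = H0 * d = 70 * 311.4 = 21798.0

21798.0 km/s


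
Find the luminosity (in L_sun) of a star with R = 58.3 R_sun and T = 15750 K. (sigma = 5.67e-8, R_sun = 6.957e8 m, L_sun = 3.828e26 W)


R = 58.3 * 6.957e8 m = 4.055931e+10 m. L = 4*pi*R^2*sigma*T^4 = 4*pi*(4.055931e+10)^2 * 5.67e-8 * 15750^4 = 7.212673474e+31 W. L/L_sun = 7.212673474e+31 / 3.828e26 = 188418.8473

188418.8473 L_sun


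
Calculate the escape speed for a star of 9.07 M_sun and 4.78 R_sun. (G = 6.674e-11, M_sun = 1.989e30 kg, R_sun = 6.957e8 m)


M = 9.07 * 1.989e30 kg = 1.804023e+31 kg; R = 4.78 * 6.957e8 m = 3.325446e+09 m. v_esc = sqrt(2GM/R) = sqrt(2 * 6.674e-11 * 1.804023e+31 / 3.325446e+09) = 850950.2772

850950.2772 m/s


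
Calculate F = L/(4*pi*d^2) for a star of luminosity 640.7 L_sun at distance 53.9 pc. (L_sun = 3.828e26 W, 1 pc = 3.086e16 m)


F = L / (4*pi*d^2) = 2.453e+29 / (4*pi*(1.663e+18)^2) = 7.054e-09

7.054e-09 W/m^2


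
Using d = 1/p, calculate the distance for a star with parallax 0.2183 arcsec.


d = 1/p = 1/0.2183 = 4.5809

4.5809 pc


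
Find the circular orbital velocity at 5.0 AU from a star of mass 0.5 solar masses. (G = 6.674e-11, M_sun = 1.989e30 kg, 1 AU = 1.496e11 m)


v = sqrt(GM/r) = sqrt(6.674e-11 * 9.945e+29 / 7.480e+11) = 9419.8654

9419.8654 m/s


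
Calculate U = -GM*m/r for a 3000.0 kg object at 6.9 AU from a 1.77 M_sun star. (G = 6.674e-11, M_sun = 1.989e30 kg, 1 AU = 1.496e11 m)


M = 1.77 * 1.989e30 kg = 3.52053e+30 kg; r = 6.9 AU * 1.496e11 m/AU = 1.03224e+12 m. U = -GM*m/r = -(6.674e-11 * 3.52053e+30 * 3000.0) / 1.03224e+12 = -6.829e+11

-6.829e+11 J


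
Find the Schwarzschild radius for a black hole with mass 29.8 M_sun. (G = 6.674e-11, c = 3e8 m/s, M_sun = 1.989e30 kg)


M = 29.8 * 1.989e30 kg = 5.92722e+31 kg. rs = 2GM/c^2 = 2 * 6.674e-11 * 5.92722e+31 / (3e8)^2 = 87907.2584

87907.2584 m


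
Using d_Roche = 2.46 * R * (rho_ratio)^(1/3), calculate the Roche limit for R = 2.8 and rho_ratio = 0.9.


d_Roche = 2.46 * 2.8 * 0.9^(1/3) = 6.6503

6.6503


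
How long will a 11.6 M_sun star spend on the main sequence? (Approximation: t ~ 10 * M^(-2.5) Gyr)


t = 10 * M^(-2.5) = 10 * 11.6^(-2.5) = 0.0218

0.0218 Gyr


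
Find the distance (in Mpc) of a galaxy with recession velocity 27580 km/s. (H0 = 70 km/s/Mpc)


d = v / H0 = 27580 / 70 = 394.0

394.0 Mpc


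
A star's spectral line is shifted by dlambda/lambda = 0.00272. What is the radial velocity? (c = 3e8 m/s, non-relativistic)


v = (dlambda/lambda) * c = 0.00272 * 3e8 = 816000.0

816000.0 m/s


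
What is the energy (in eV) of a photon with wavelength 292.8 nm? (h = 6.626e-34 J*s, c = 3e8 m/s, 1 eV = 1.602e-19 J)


E = hc/lambda = 6.626e-34 * 3e8 / 2.928e-07 = 6.789e-19 J = 4.2378 eV

4.2378 eV


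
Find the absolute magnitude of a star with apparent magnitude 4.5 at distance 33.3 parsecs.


M = m - 5*log10(d) + 5 = 4.5 - 5*log10(33.3) + 5 = 1.8878

1.8878


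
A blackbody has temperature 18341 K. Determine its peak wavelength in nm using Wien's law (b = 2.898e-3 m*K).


lam_max = b / T = 2.898e-3 / 18341 = 1.580e-07 m = 158.0067 nm

158.0067 nm


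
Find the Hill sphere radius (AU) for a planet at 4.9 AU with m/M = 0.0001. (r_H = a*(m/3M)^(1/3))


r_H = a * (m/3M)^(1/3) = 4.9 * (0.0001/3)^(1/3) = 0.1577

0.1577 AU


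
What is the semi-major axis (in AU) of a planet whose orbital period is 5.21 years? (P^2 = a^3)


a = P^(2/3) = 5.21^(2/3) = 3.0053

3.0053 AU


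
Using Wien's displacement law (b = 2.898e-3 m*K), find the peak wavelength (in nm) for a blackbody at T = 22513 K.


lam_max = b / T = 2.898e-3 / 22513 = 1.287e-07 m = 128.7256 nm

128.7256 nm


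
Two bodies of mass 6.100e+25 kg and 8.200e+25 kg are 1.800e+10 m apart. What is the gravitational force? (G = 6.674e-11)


F = G*m1*m2/r^2 = 6.674e-11 * 6.100e+25 * 8.200e+25 / (1.800e+10)^2 = 6.674e-11 * 5.002e+51 / 3.240e+20 = 1.030e+21

1.030e+21 N


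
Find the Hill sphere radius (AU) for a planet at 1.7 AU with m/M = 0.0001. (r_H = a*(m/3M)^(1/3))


r_H = a * (m/3M)^(1/3) = 1.7 * (0.0001/3)^(1/3) = 0.0547

0.0547 AU


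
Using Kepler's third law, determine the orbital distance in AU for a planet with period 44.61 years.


a = P^(2/3) = 44.61^(2/3) = 12.5783

12.5783 AU


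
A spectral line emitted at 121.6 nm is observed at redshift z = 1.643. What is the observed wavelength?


lam_obs = lam_emit * (1 + z) = 121.6 * (1 + 1.643) = 321.3888

321.3888 nm


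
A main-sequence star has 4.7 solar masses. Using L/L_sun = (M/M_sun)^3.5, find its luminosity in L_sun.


L/L_sun = (M/M_sun)^3.5 = 4.7^3.5 = 225.0829

225.0829 L_sun


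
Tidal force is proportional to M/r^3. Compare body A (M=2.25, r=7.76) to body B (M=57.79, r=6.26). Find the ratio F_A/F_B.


Ratio = (M1/r1^3) / (M2/r2^3) = (2.25/7.76^3) / (57.79/6.26^3) = 0.0204

0.0204


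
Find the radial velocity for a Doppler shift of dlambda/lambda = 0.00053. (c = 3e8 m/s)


v = (dlambda/lambda) * c = 0.00053 * 3e8 = 159000.0

159000.0 m/s


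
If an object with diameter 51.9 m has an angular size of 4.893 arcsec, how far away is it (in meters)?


D = size / theta_rad, theta_rad = 4.893 * pi/(180*3600) = 2.372e-05, D = 2.188e+06

2.188e+06 m


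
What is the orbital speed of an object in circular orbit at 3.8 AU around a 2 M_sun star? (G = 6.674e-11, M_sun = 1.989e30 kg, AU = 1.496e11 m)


v = sqrt(GM/r) = sqrt(6.674e-11 * 3.978e+30 / 5.685e+11) = 21610.6533

21610.6533 m/s


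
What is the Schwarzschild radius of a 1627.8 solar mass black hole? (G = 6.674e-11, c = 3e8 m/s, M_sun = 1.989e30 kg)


M = 1627.8 * 1.989e30 kg = 3.2376942e+33 kg. rs = 2GM/c^2 = 2 * 6.674e-11 * 3.2376942e+33 / (3e8)^2 = 4.802e+06

4.802e+06 m


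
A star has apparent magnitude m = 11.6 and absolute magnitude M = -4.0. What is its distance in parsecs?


d = 10^((m - M + 5)/5) = 10^((11.6 - -4.0 + 5)/5) = 13182.5674

13182.5674 pc


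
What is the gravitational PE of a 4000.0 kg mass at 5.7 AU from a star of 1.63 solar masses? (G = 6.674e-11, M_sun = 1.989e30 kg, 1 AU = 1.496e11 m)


M = 1.63 * 1.989e30 kg = 3.24207e+30 kg; r = 5.7 AU * 1.496e11 m/AU = 8.5272e+11 m. U = -GM*m/r = -(6.674e-11 * 3.24207e+30 * 4000.0) / 8.5272e+11 = -1.015e+12

-1.015e+12 J


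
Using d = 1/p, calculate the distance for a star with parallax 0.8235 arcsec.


d = 1/p = 1/0.8235 = 1.2143

1.2143 pc


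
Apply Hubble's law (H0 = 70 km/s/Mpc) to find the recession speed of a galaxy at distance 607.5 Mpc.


v = H0 * d = 70 * 607.5 = 42525.0

42525.0 km/s


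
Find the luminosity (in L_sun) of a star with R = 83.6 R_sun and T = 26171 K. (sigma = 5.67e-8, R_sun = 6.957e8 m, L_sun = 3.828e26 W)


R = 83.6 * 6.957e8 m = 5.816052e+10 m. L = 4*pi*R^2*sigma*T^4 = 4*pi*(5.816052e+10)^2 * 5.67e-8 * 26171^4 = 1.130656684e+33 W. L/L_sun = 1.130656684e+33 / 3.828e26 = 2.954e+06

2.954e+06 L_sun


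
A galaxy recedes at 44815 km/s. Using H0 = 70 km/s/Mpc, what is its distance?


d = v / H0 = 44815 / 70 = 640.2143

640.2143 Mpc


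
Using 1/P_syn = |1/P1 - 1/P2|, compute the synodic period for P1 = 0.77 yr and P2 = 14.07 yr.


1/P_syn = |1/P1 - 1/P2| = |1/0.77 - 1/14.07| => P_syn = 0.8146

0.8146 years


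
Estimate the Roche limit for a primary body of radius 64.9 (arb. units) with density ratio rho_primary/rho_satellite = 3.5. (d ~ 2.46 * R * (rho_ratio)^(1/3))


d_Roche = 2.46 * 64.9 * 3.5^(1/3) = 242.4018

242.4018


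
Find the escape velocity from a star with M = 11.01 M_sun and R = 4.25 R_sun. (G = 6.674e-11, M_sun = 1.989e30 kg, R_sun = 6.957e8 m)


M = 11.01 * 1.989e30 kg = 2.189889e+31 kg; R = 4.25 * 6.957e8 m = 2.956725e+09 m. v_esc = sqrt(2GM/R) = sqrt(2 * 6.674e-11 * 2.189889e+31 / 2.956725e+09) = 994291.4006

994291.4006 m/s


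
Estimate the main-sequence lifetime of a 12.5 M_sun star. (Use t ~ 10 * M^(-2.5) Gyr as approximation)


t = 10 * M^(-2.5) = 10 * 12.5^(-2.5) = 0.0181

0.0181 Gyr


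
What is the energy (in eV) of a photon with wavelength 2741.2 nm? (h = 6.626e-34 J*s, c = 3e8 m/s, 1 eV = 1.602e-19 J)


E = hc/lambda = 6.626e-34 * 3e8 / 2.741e-06 = 7.252e-20 J = 0.4527 eV

0.4527 eV


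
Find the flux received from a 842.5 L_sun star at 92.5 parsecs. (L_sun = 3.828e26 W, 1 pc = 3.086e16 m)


F = L / (4*pi*d^2) = 3.225e+29 / (4*pi*(2.855e+18)^2) = 3.150e-09

3.150e-09 W/m^2


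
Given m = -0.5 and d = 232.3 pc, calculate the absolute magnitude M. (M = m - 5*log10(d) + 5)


M = m - 5*log10(d) + 5 = -0.5 - 5*log10(232.3) + 5 = -7.3302

-7.3302


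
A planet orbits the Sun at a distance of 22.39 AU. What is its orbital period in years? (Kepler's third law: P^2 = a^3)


P = a^(3/2) = 22.39^1.5 = 105.9452

105.9452 years


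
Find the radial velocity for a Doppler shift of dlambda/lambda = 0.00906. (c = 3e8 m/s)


v = (dlambda/lambda) * c = 0.00906 * 3e8 = 2.718e+06

2.718e+06 m/s


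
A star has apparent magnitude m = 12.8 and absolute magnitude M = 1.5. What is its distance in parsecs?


d = 10^((m - M + 5)/5) = 10^((12.8 - 1.5 + 5)/5) = 1819.7009

1819.7009 pc


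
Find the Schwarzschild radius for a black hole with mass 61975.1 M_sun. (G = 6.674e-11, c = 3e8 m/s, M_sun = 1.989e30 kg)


M = 61975.1 * 1.989e30 kg = 1.232684739e+35 kg. rs = 2GM/c^2 = 2 * 6.674e-11 * 1.232684739e+35 / (3e8)^2 = 1.828e+08

1.828e+08 m


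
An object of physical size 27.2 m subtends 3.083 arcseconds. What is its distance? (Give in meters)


D = size / theta_rad, theta_rad = 3.083 * pi/(180*3600) = 1.495e-05, D = 1.820e+06

1.820e+06 m


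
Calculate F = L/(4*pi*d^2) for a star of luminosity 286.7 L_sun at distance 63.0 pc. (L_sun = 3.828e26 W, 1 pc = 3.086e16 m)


F = L / (4*pi*d^2) = 1.097e+29 / (4*pi*(1.944e+18)^2) = 2.311e-09

2.311e-09 W/m^2


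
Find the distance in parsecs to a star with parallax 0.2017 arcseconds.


d = 1/p = 1/0.2017 = 4.9579

4.9579 pc


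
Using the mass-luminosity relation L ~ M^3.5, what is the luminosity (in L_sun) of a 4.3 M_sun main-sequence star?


L/L_sun = (M/M_sun)^3.5 = 4.3^3.5 = 164.8692

164.8692 L_sun


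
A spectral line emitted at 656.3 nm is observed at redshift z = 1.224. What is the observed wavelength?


lam_obs = lam_emit * (1 + z) = 656.3 * (1 + 1.224) = 1459.6112

1459.6112 nm


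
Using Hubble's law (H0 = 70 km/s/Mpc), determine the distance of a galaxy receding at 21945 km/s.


d = v / H0 = 21945 / 70 = 313.5

313.5 Mpc


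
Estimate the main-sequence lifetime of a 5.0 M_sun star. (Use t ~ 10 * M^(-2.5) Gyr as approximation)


t = 10 * M^(-2.5) = 10 * 5.0^(-2.5) = 0.1789

0.1789 Gyr


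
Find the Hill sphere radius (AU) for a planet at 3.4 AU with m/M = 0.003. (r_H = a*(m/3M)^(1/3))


r_H = a * (m/3M)^(1/3) = 3.4 * (0.003/3)^(1/3) = 0.34

0.34 AU


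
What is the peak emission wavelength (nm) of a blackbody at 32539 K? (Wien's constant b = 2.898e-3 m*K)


lam_max = b / T = 2.898e-3 / 32539 = 8.906e-08 m = 89.0624 nm

89.0624 nm


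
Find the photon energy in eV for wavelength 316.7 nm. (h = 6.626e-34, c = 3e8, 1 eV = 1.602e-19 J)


E = hc/lambda = 6.626e-34 * 3e8 / 3.167e-07 = 6.277e-19 J = 3.918 eV

3.918 eV


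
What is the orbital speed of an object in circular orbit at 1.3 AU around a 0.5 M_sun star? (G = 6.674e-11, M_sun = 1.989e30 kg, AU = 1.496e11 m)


v = sqrt(GM/r) = sqrt(6.674e-11 * 9.945e+29 / 1.945e+11) = 18473.8759

18473.8759 m/s


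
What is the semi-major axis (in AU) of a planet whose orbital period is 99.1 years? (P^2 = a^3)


a = P^(2/3) = 99.1^(2/3) = 21.4149

21.4149 AU


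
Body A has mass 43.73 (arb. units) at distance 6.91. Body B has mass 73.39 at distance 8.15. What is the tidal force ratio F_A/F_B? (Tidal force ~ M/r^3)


Ratio = (M1/r1^3) / (M2/r2^3) = (43.73/6.91^3) / (73.39/8.15^3) = 0.9776

0.9776
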